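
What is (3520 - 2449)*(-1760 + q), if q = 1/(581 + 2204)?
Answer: -5249612529/2785 ≈ -1.8850e+6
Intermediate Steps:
q = 1/2785 ≈ 0.00035907
(3520 - 2449)*(-1760 + q) = (3520 - 2449)*(-1760 + 1/2785) = 1071*(-4901599/2785) = -5249612529/2785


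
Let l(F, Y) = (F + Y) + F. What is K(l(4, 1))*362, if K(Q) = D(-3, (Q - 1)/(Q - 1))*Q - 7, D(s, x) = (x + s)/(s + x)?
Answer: 724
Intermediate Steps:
l(F, Y) = Y + 2*F
D(s, x) = 1 (D(s, x) = (s + x)/(s + x) = 1)
K(Q) = -7 + Q (K(Q) = 1*Q - 7 = Q - 7 = -7 + Q)
K(l(4, 1))*362 = (-7 + (1 + 2*4))*362 = (-7 + (1 + 8))*362 = (-7 + 9)*362 = 2*362 = 724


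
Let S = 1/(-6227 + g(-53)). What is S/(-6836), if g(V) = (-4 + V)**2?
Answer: 1/20357608 ≈ 4.9122e-8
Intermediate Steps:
S = -1/2978 (S = 1/(-6227 + (-4 - 53)**2) = 1/(-6227 + (-57)**2) = 1/(-6227 + 3249) = 1/(-2978) = -1/2978 ≈ -0.00033580)
S/(-6836) = -1/2978/(-6836) = -1/2978*(-1/6836) = 1/20357608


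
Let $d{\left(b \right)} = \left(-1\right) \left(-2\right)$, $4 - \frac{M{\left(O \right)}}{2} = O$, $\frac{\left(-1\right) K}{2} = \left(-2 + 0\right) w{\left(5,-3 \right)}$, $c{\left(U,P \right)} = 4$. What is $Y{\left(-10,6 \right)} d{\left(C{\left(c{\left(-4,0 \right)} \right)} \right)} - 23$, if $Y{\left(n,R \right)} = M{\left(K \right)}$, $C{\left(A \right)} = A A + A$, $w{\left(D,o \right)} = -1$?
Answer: $9$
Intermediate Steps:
$K = -4$ ($K = - 2 \left(-2 + 0\right) \left(-1\right) = - 2 \left(\left(-2\right) \left(-1\right)\right) = \left(-2\right) 2 = -4$)
$M{\left(O \right)} = 8 - 2 O$
$C{\left(A \right)} = A + A^{2}$ ($C{\left(A \right)} = A^{2} + A = A + A^{2}$)
$d{\left(b \right)} = 2$
$Y{\left(n,R \right)} = 16$ ($Y{\left(n,R \right)} = 8 - -8 = 8 + 8 = 16$)
$Y{\left(-10,6 \right)} d{\left(C{\left(c{\left(-4,0 \right)} \right)} \right)} - 23 = 16 \cdot 2 - 23 = 32 - 23 = 9$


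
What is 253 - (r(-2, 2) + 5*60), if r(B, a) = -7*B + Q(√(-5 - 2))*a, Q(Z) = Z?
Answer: -61 - 2*I*√7 ≈ -61.0 - 5.2915*I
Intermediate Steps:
r(B, a) = -7*B + I*a*√7 (r(B, a) = -7*B + √(-5 - 2)*a = -7*B + √(-7)*a = -7*B + (I*√7)*a = -7*B + I*a*√7)
253 - (r(-2, 2) + 5*60) = 253 - ((-7*(-2) + I*2*√7) + 5*60) = 253 - ((14 + 2*I*√7) + 300) = 253 - (314 + 2*I*√7) = 253 + (-314 - 2*I*√7) = -61 - 2*I*√7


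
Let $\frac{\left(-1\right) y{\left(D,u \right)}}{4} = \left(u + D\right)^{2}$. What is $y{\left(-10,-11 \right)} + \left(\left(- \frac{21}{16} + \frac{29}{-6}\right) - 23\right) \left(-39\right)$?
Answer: $- \frac{10037}{16} \approx -627.31$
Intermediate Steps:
$y{\left(D,u \right)} = - 4 \left(D + u\right)^{2}$ ($y{\left(D,u \right)} = - 4 \left(u + D\right)^{2} = - 4 \left(D + u\right)^{2}$)
$y{\left(-10,-11 \right)} + \left(\left(- \frac{21}{16} + \frac{29}{-6}\right) - 23\right) \left(-39\right) = - 4 \left(-10 - 11\right)^{2} + \left(\left(- \frac{21}{16} + \frac{29}{-6}\right) - 23\right) \left(-39\right) = - 4 \left(-21\right)^{2} + \left(\left(\left(-21\right) \frac{1}{16} + 29 \left(- \frac{1}{6}\right)\right) - 23\right) \left(-39\right) = \left(-4\right) 441 + \left(\left(- \frac{21}{16} - \frac{29}{6}\right) - 23\right) \left(-39\right) = -1764 + \left(- \frac{295}{48} - 23\right) \left(-39\right) = -1764 - - \frac{18187}{16} = -1764 + \frac{18187}{16} = - \frac{10037}{16}$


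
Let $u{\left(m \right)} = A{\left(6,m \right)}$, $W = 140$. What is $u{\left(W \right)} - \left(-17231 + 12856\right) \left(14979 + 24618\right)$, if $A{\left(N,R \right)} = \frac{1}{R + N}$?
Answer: $\frac{25292583751}{146} \approx 1.7324 \cdot 10^{8}$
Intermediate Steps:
$A{\left(N,R \right)} = \frac{1}{N + R}$
$u{\left(m \right)} = \frac{1}{6 + m}$
$u{\left(W \right)} - \left(-17231 + 12856\right) \left(14979 + 24618\right) = \frac{1}{6 + 140} - \left(-17231 + 12856\right) \left(14979 + 24618\right) = \frac{1}{146} - \left(-4375\right) 39597 = \frac{1}{146} - -173236875 = \frac{1}{146} + 173236875 = \frac{25292583751}{146}$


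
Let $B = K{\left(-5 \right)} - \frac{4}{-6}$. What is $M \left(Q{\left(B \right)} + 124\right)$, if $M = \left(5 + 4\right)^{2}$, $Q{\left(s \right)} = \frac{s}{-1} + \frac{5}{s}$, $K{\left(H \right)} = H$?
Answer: $\frac{133920}{13} \approx 10302.0$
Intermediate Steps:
$B = - \frac{13}{3}$ ($B = -5 - \frac{4}{-6} = -5 - - \frac{2}{3} = -5 + \frac{2}{3} = - \frac{13}{3} \approx -4.3333$)
$Q{\left(s \right)} = - s + \frac{5}{s}$ ($Q{\left(s \right)} = s \left(-1\right) + \frac{5}{s} = - s + \frac{5}{s}$)
$M = 81$ ($M = 9^{2} = 81$)
$M \left(Q{\left(B \right)} + 124\right) = 81 \left(\left(\left(-1\right) \left(- \frac{13}{3}\right) + \frac{5}{- \frac{13}{3}}\right) + 124\right) = 81 \left(\left(\frac{13}{3} + 5 \left(- \frac{3}{13}\right)\right) + 124\right) = 81 \left(\left(\frac{13}{3} - \frac{15}{13}\right) + 124\right) = 81 \left(\frac{124}{39} + 124\right) = 81 \cdot \frac{4960}{39} = \frac{133920}{13}$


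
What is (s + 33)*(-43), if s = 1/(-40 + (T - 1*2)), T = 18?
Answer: -34013/24 ≈ -1417.2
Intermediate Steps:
s = -1/24 (s = 1/(-40 + (18 - 1*2)) = 1/(-40 + (18 - 2)) = 1/(-40 + 16) = 1/(-24) = -1/24 ≈ -0.041667)
(s + 33)*(-43) = (-1/24 + 33)*(-43) = (791/24)*(-43) = -34013/24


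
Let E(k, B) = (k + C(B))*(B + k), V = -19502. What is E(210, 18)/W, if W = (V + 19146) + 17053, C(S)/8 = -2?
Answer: 44232/16697 ≈ 2.6491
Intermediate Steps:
C(S) = -16 (C(S) = 8*(-2) = -16)
E(k, B) = (-16 + k)*(B + k) (E(k, B) = (k - 16)*(B + k) = (-16 + k)*(B + k))
W = 16697 (W = (-19502 + 19146) + 17053 = -356 + 17053 = 16697)
E(210, 18)/W = (210² - 16*18 - 16*210 + 18*210)/16697 = (44100 - 288 - 3360 + 3780)*(1/16697) = 44232*(1/16697) = 44232/16697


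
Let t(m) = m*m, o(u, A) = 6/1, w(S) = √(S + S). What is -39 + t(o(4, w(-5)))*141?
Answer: 5037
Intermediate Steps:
w(S) = √2*√S (w(S) = √(2*S) = √2*√S)
o(u, A) = 6 (o(u, A) = 6*1 = 6)
t(m) = m²
-39 + t(o(4, w(-5)))*141 = -39 + 6²*141 = -39 + 36*141 = -39 + 5076 = 5037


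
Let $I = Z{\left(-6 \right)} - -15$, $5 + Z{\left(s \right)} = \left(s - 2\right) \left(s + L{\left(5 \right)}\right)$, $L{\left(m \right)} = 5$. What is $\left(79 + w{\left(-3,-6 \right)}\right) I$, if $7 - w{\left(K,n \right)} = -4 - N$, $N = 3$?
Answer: $1674$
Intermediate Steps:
$w{\left(K,n \right)} = 14$ ($w{\left(K,n \right)} = 7 - \left(-4 - 3\right) = 7 - -7 = 7 + 7 = 14$)
$Z{\left(s \right)} = -5 + \left(-2 + s\right) \left(5 + s\right)$ ($Z{\left(s \right)} = -5 + \left(s - 2\right) \left(s + 5\right) = -5 + \left(-2 + s\right) \left(5 + s\right)$)
$I = 18$ ($I = \left(-15 + \left(-6\right)^{2} + 3 \left(-6\right)\right) - -15 = \left(-15 + 36 - 18\right) + 15 = 3 + 15 = 18$)
$\left(79 + w{\left(-3,-6 \right)}\right) I = \left(79 + 14\right) 18 = 93 \cdot 18 = 1674$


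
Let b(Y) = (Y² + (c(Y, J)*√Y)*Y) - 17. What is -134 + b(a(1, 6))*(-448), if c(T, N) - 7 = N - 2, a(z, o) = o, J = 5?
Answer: -8646 - 26880*√6 ≈ -74488.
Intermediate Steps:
c(T, N) = 5 + N (c(T, N) = 7 + (N - 2) = 7 + (-2 + N) = 5 + N)
b(Y) = -17 + Y² + 10*Y^(3/2) (b(Y) = (Y² + ((5 + 5)*√Y)*Y) - 17 = (Y² + (10*√Y)*Y) - 17 = (Y² + 10*Y^(3/2)) - 17 = -17 + Y² + 10*Y^(3/2))
-134 + b(a(1, 6))*(-448) = -134 + (-17 + 6² + 10*6^(3/2))*(-448) = -134 + (-17 + 36 + 10*(6*√6))*(-448) = -134 + (-17 + 36 + 60*√6)*(-448) = -134 + (19 + 60*√6)*(-448) = -134 + (-8512 - 26880*√6) = -8646 - 26880*√6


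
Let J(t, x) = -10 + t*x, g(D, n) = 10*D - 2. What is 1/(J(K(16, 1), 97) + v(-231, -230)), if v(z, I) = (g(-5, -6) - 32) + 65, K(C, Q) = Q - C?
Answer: -1/1484 ≈ -0.00067385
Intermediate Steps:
g(D, n) = -2 + 10*D
v(z, I) = -19 (v(z, I) = ((-2 + 10*(-5)) - 32) + 65 = ((-2 - 50) - 32) + 65 = (-52 - 32) + 65 = -84 + 65 = -19)
1/(J(K(16, 1), 97) + v(-231, -230)) = 1/((-10 + (1 - 1*16)*97) - 19) = 1/((-10 + (1 - 16)*97) - 19) = 1/((-10 - 15*97) - 19) = 1/((-10 - 1455) - 19) = 1/(-1465 - 19) = 1/(-1484) = -1/1484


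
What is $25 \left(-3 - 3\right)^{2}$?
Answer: $900$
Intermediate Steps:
$25 \left(-3 - 3\right)^{2} = 25 \left(-6\right)^{2} = 25 \cdot 36 = 900$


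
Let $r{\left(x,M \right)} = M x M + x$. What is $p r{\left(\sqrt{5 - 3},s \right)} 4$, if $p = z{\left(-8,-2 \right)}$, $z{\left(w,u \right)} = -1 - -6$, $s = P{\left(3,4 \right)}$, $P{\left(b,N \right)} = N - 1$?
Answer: $200 \sqrt{2} \approx 282.84$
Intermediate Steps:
$P{\left(b,N \right)} = -1 + N$
$s = 3$ ($s = -1 + 4 = 3$)
$r{\left(x,M \right)} = x + x M^{2}$ ($r{\left(x,M \right)} = x M^{2} + x = x + x M^{2}$)
$z{\left(w,u \right)} = 5$ ($z{\left(w,u \right)} = -1 + 6 = 5$)
$p = 5$
$p r{\left(\sqrt{5 - 3},s \right)} 4 = 5 \sqrt{5 - 3} \left(1 + 3^{2}\right) 4 = 5 \sqrt{2} \left(1 + 9\right) 4 = 5 \sqrt{2} \cdot 10 \cdot 4 = 5 \cdot 10 \sqrt{2} \cdot 4 = 5 \cdot 40 \sqrt{2} = 200 \sqrt{2}$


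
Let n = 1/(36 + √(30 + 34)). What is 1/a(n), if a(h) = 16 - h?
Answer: 44/703 ≈ 0.062589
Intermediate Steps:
n = 1/44 (n = 1/(36 + √64) = 1/(36 + 8) = 1/44 ≈ 0.022727)
1/a(n) = 1/(16 - 1*1/44) = 1/(16 - 1/44) = 1/(703/44) = 44/703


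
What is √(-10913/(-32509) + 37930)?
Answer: 3*√4454012154783/32509 ≈ 194.76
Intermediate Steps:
√(-10913/(-32509) + 37930) = √(-10913*(-1/32509) + 37930) = √(10913/32509 + 37930) = √(1233077283/32509) = 3*√4454012154783/32509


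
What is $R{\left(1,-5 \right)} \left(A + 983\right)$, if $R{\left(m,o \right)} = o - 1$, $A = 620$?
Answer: $-9618$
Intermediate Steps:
$R{\left(m,o \right)} = -1 + o$ ($R{\left(m,o \right)} = o - 1 = -1 + o$)
$R{\left(1,-5 \right)} \left(A + 983\right) = \left(-1 - 5\right) \left(620 + 983\right) = \left(-6\right) 1603 = -9618$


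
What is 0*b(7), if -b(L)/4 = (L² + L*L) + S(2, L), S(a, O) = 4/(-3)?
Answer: 0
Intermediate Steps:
S(a, O) = -4/3 (S(a, O) = 4*(-⅓) = -4/3)
b(L) = 16/3 - 8*L² (b(L) = -4*((L² + L*L) - 4/3) = -4*((L² + L²) - 4/3) = -4*(2*L² - 4/3) = -4*(-4/3 + 2*L²) = 16/3 - 8*L²)
0*b(7) = 0*(16/3 - 8*7²) = 0*(16/3 - 8*49) = 0*(16/3 - 392) = 0*(-1160/3) = 0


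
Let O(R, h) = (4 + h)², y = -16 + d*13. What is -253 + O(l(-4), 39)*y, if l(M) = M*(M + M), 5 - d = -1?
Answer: 114385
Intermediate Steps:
d = 6 (d = 5 - 1*(-1) = 5 + 1 = 6)
y = 62 (y = -16 + 6*13 = -16 + 78 = 62)
l(M) = 2*M² (l(M) = M*(2*M) = 2*M²)
-253 + O(l(-4), 39)*y = -253 + (4 + 39)²*62 = -253 + 43²*62 = -253 + 1849*62 = -253 + 114638 = 114385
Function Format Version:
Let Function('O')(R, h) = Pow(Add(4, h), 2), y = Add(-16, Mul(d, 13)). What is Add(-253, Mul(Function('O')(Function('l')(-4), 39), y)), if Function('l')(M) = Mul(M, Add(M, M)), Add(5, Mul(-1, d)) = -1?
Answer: 114385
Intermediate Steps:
d = 6 (d = Add(5, Mul(-1, -1)) = Add(5, 1) = 6)
y = 62 (y = Add(-16, Mul(6, 13)) = Add(-16, 78) = 62)
Function('l')(M) = Mul(2, Pow(M, 2)) (Function('l')(M) = Mul(M, Mul(2, M)) = Mul(2, Pow(M, 2)))
Add(-253, Mul(Function('O')(Function('l')(-4), 39), y)) = Add(-253, Mul(Pow(Add(4, 39), 2), 62)) = Add(-253, Mul(Pow(43, 2), 62)) = Add(-253, Mul(1849, 62)) = Add(-253, 114638) = 114385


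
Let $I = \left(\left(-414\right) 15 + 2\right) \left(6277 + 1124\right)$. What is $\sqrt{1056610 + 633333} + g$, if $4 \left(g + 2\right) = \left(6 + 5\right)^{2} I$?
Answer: $-1389848594 + \sqrt{1689943} \approx -1.3898 \cdot 10^{9}$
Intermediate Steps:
$I = -45945408$ ($I = \left(-6210 + 2\right) 7401 = \left(-6208\right) 7401 = -45945408$)
$g = -1389848594$ ($g = -2 + \frac{\left(6 + 5\right)^{2} \left(-45945408\right)}{4} = -2 + \frac{11^{2} \left(-45945408\right)}{4} = -2 + \frac{121 \left(-45945408\right)}{4} = -2 + \frac{1}{4} \left(-5559394368\right) = -2 - 1389848592 = -1389848594$)
$\sqrt{1056610 + 633333} + g = \sqrt{1056610 + 633333} - 1389848594 = \sqrt{1689943} - 1389848594 = -1389848594 + \sqrt{1689943}$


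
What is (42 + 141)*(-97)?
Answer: -17751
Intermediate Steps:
(42 + 141)*(-97) = 183*(-97) = -17751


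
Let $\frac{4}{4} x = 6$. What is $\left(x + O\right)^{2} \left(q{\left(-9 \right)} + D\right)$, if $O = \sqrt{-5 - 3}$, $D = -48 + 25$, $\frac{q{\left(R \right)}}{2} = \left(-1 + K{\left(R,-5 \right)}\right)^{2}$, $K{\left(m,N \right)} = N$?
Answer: $1372 + 1176 i \sqrt{2} \approx 1372.0 + 1663.1 i$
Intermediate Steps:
$q{\left(R \right)} = 72$ ($q{\left(R \right)} = 2 \left(-1 - 5\right)^{2} = 2 \left(-6\right)^{2} = 2 \cdot 36 = 72$)
$D = -23$
$x = 6$
$O = 2 i \sqrt{2}$ ($O = \sqrt{-8} = 2 i \sqrt{2} \approx 2.8284 i$)
$\left(x + O\right)^{2} \left(q{\left(-9 \right)} + D\right) = \left(6 + 2 i \sqrt{2}\right)^{2} \left(72 - 23\right) = \left(6 + 2 i \sqrt{2}\right)^{2} \cdot 49 = 49 \left(6 + 2 i \sqrt{2}\right)^{2}$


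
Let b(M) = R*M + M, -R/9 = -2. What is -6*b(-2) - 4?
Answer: 224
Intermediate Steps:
R = 18 (R = -9*(-2) = 18)
b(M) = 19*M (b(M) = 18*M + M = 19*M)
-6*b(-2) - 4 = -114*(-2) - 4 = -6*(-38) - 4 = 228 - 4 = 224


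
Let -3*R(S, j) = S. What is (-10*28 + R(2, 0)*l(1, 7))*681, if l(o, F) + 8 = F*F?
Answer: -209294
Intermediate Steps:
R(S, j) = -S/3
l(o, F) = -8 + F² (l(o, F) = -8 + F*F = -8 + F²)
(-10*28 + R(2, 0)*l(1, 7))*681 = (-10*28 + (-⅓*2)*(-8 + 7²))*681 = (-280 - 2*(-8 + 49)/3)*681 = (-280 - ⅔*41)*681 = (-280 - 82/3)*681 = -922/3*681 = -209294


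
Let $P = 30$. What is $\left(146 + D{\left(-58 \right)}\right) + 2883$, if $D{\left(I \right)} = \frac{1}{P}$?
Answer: $\frac{90871}{30} \approx 3029.0$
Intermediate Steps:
$D{\left(I \right)} = \frac{1}{30}$
$\left(146 + D{\left(-58 \right)}\right) + 2883 = \left(146 + \frac{1}{30}\right) + 2883 = \frac{4381}{30} + 2883 = \frac{90871}{30}$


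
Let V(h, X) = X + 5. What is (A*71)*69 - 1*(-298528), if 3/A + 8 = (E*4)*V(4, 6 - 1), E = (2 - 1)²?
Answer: 9567593/32 ≈ 2.9899e+5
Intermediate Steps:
V(h, X) = 5 + X
E = 1 (E = 1² = 1)
A = 3/32 (A = 3/(-8 + (1*4)*(5 + (6 - 1))) = 3/(-8 + 4*(5 + 5)) = 3/(-8 + 4*10) = 3/(-8 + 40) = 3/32 ≈ 0.093750)
(A*71)*69 - 1*(-298528) = ((3/32)*71)*69 - 1*(-298528) = (213/32)*69 + 298528 = 14697/32 + 298528 = 9567593/32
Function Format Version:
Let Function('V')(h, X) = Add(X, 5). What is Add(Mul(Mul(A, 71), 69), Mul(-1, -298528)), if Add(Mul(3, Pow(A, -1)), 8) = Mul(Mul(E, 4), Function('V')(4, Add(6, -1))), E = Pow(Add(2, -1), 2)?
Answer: Rational(9567593, 32) ≈ 2.9899e+5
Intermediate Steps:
Function('V')(h, X) = Add(5, X)
E = 1 (E = Pow(1, 2) = 1)
A = Rational(3, 32) (A = Mul(3, Pow(Add(-8, Mul(Mul(1, 4), Add(5, Add(6, -1)))), -1)) = Mul(3, Pow(Add(-8, Mul(4, Add(5, 5))), -1)) = Mul(3, Pow(Add(-8, Mul(4, 10)), -1)) = Mul(3, Pow(Add(-8, 40), -1)) = Mul(3, Pow(32, -1)) = Mul(3, Rational(1, 32)) = Rational(3, 32) ≈ 0.093750)
Add(Mul(Mul(A, 71), 69), Mul(-1, -298528)) = Add(Mul(Mul(Rational(3, 32), 71), 69), Mul(-1, -298528)) = Add(Mul(Rational(213, 32), 69), 298528) = Add(Rational(14697, 32), 298528) = Rational(9567593, 32)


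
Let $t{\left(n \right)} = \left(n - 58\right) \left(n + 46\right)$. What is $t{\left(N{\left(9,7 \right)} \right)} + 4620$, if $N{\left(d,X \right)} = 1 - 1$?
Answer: $1952$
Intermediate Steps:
$N{\left(d,X \right)} = 0$ ($N{\left(d,X \right)} = 1 - 1 = 0$)
$t{\left(n \right)} = \left(-58 + n\right) \left(46 + n\right)$
$t{\left(N{\left(9,7 \right)} \right)} + 4620 = \left(-2668 + 0^{2} - 0\right) + 4620 = \left(-2668 + 0 + 0\right) + 4620 = -2668 + 4620 = 1952$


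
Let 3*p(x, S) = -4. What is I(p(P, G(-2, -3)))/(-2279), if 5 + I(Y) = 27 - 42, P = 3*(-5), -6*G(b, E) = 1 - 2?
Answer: 20/2279 ≈ 0.0087758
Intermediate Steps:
G(b, E) = 1/6 (G(b, E) = -(1 - 2)/6 = -1/6*(-1) = 1/6)
P = -15
p(x, S) = -4/3 (p(x, S) = (1/3)*(-4) = -4/3)
I(Y) = -20 (I(Y) = -5 + (27 - 42) = -5 - 15 = -20)
I(p(P, G(-2, -3)))/(-2279) = -20/(-2279) = -20*(-1/2279) = 20/2279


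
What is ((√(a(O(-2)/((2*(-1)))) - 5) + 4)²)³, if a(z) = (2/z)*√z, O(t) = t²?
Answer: (4 + √(-5 - I*√2))⁶ ≈ -12907.0 - 3268.6*I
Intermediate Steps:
a(z) = 2/√z
((√(a(O(-2)/((2*(-1)))) - 5) + 4)²)³ = ((√(2/√((-2)²/((2*(-1)))) - 5) + 4)²)³ = ((√(2/√(4/(-2)) - 5) + 4)²)³ = ((√(2/√(4*(-½)) - 5) + 4)²)³ = ((√(2/√(-2) - 5) + 4)²)³ = ((√(2*(-I*√2/2) - 5) + 4)²)³ = ((√(-I*√2 - 5) + 4)²)³ = ((√(-5 - I*√2) + 4)²)³ = ((4 + √(-5 - I*√2))²)³ = (4 + √(-5 - I*√2))⁶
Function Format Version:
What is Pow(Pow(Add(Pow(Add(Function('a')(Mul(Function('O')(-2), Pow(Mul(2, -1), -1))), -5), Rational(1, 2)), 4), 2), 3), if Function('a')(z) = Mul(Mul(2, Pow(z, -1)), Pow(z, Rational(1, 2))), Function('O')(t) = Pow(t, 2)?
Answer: Pow(Add(4, Pow(Add(-5, Mul(-1, I, Pow(2, Rational(1, 2)))), Rational(1, 2))), 6) ≈ Add(-12907., Mul(-3268.6, I))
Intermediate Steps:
Function('a')(z) = Mul(2, Pow(z, Rational(-1, 2)))
Pow(Pow(Add(Pow(Add(Function('a')(Mul(Function('O')(-2), Pow(Mul(2, -1), -1))), -5), Rational(1, 2)), 4), 2), 3) = Pow(Pow(Add(Pow(Add(Mul(2, Pow(Mul(Pow(-2, 2), Pow(Mul(2, -1), -1)), Rational(-1, 2))), -5), Rational(1, 2)), 4), 2), 3) = Pow(Pow(Add(Pow(Add(Mul(2, Pow(Mul(4, Pow(-2, -1)), Rational(-1, 2))), -5), Rational(1, 2)), 4), 2), 3) = Pow(Pow(Add(Pow(Add(Mul(2, Pow(Mul(4, Rational(-1, 2)), Rational(-1, 2))), -5), Rational(1, 2)), 4), 2), 3) = Pow(Pow(Add(Pow(Add(Mul(2, Pow(-2, Rational(-1, 2))), -5), Rational(1, 2)), 4), 2), 3) = Pow(Pow(Add(Pow(Add(Mul(2, Mul(Rational(-1, 2), I, Pow(2, Rational(1, 2)))), -5), Rational(1, 2)), 4), 2), 3) = Pow(Pow(Add(Pow(Add(Mul(-1, I, Pow(2, Rational(1, 2))), -5), Rational(1, 2)), 4), 2), 3) = Pow(Pow(Add(Pow(Add(-5, Mul(-1, I, Pow(2, Rational(1, 2)))), Rational(1, 2)), 4), 2), 3) = Pow(Pow(Add(4, Pow(Add(-5, Mul(-1, I, Pow(2, Rational(1, 2)))), Rational(1, 2))), 2), 3) = Pow(Add(4, Pow(Add(-5, Mul(-1, I, Pow(2, Rational(1, 2)))), Rational(1, 2))), 6)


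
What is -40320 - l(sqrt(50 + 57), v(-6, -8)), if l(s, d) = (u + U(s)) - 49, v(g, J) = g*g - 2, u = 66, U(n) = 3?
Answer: -40340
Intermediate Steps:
v(g, J) = -2 + g**2 (v(g, J) = g**2 - 2 = -2 + g**2)
l(s, d) = 20 (l(s, d) = (66 + 3) - 49 = 69 - 49 = 20)
-40320 - l(sqrt(50 + 57), v(-6, -8)) = -40320 - 1*20 = -40320 - 20 = -40340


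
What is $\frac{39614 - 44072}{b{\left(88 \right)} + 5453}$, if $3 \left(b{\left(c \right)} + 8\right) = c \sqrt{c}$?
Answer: $- \frac{1805490}{2199593} + \frac{213984 \sqrt{22}}{24195523} \approx -0.77935$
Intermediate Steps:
$b{\left(c \right)} = -8 + \frac{c^{\frac{3}{2}}}{3}$ ($b{\left(c \right)} = -8 + \frac{c \sqrt{c}}{3} = -8 + \frac{c^{\frac{3}{2}}}{3}$)
$\frac{39614 - 44072}{b{\left(88 \right)} + 5453} = \frac{39614 - 44072}{\left(-8 + \frac{88^{\frac{3}{2}}}{3}\right) + 5453} = - \frac{4458}{\left(-8 + \frac{176 \sqrt{22}}{3}\right) + 5453} = - \frac{4458}{5445 + \frac{176 \sqrt{22}}{3}}$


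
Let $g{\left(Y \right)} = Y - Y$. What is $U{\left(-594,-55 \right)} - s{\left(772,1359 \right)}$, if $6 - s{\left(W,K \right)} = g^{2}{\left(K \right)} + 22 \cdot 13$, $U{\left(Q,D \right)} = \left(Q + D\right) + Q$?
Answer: $-963$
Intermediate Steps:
$g{\left(Y \right)} = 0$
$U{\left(Q,D \right)} = D + 2 Q$ ($U{\left(Q,D \right)} = \left(D + Q\right) + Q = D + 2 Q$)
$s{\left(W,K \right)} = -280$ ($s{\left(W,K \right)} = 6 - \left(0^{2} + 22 \cdot 13\right) = 6 - \left(0 + 286\right) = 6 - 286 = -280$)
$U{\left(-594,-55 \right)} - s{\left(772,1359 \right)} = \left(-55 + 2 \left(-594\right)\right) - -280 = \left(-55 - 1188\right) + 280 = -1243 + 280 = -963$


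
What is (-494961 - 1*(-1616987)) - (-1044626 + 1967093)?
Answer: 199559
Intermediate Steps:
(-494961 - 1*(-1616987)) - (-1044626 + 1967093) = (-494961 + 1616987) - 1*922467 = 1122026 - 922467 = 199559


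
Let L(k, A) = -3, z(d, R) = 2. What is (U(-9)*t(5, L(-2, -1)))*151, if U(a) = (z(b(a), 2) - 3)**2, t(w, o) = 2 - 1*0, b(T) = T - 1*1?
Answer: 302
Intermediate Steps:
b(T) = -1 + T (b(T) = T - 1 = -1 + T)
t(w, o) = 2 (t(w, o) = 2 + 0 = 2)
U(a) = 1 (U(a) = (2 - 3)**2 = (-1)**2 = 1)
(U(-9)*t(5, L(-2, -1)))*151 = (1*2)*151 = 2*151 = 302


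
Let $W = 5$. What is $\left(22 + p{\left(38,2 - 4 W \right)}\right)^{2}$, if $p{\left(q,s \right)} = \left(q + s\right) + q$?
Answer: $6400$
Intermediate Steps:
$p{\left(q,s \right)} = s + 2 q$
$\left(22 + p{\left(38,2 - 4 W \right)}\right)^{2} = \left(22 + \left(\left(2 - 20\right) + 2 \cdot 38\right)\right)^{2} = \left(22 + \left(\left(2 - 20\right) + 76\right)\right)^{2} = \left(22 + \left(-18 + 76\right)\right)^{2} = \left(22 + 58\right)^{2} = 80^{2} = 6400$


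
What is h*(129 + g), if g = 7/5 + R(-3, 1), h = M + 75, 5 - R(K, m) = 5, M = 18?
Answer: 60636/5 ≈ 12127.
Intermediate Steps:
R(K, m) = 0 (R(K, m) = 5 - 1*5 = 5 - 5 = 0)
h = 93 (h = 18 + 75 = 93)
g = 7/5 (g = 7/5 + 0 = 7/5 ≈ 1.4000)
h*(129 + g) = 93*(129 + 7/5) = 93*(652/5) = 60636/5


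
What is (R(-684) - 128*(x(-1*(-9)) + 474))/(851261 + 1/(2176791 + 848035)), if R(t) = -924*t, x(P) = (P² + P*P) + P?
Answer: 554002931552/858305468529 ≈ 0.64546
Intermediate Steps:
x(P) = P + 2*P² (x(P) = (P² + P²) + P = 2*P² + P = P + 2*P²)
(R(-684) - 128*(x(-1*(-9)) + 474))/(851261 + 1/(2176791 + 848035)) = (-924*(-684) - 128*((-1*(-9))*(1 + 2*(-1*(-9))) + 474))/(851261 + 1/(2176791 + 848035)) = (632016 - 128*(9*(1 + 2*9) + 474))/(851261 + 1/3024826) = (632016 - 128*(9*(1 + 18) + 474))/(851261 + 1/3024826) = (632016 - 128*(9*19 + 474))/(2574916405587/3024826) = (632016 - 128*(171 + 474))*(3024826/2574916405587) = (632016 - 128*645)*(3024826/2574916405587) = (632016 - 82560)*(3024826/2574916405587) = 549456*(3024826/2574916405587) = 554002931552/858305468529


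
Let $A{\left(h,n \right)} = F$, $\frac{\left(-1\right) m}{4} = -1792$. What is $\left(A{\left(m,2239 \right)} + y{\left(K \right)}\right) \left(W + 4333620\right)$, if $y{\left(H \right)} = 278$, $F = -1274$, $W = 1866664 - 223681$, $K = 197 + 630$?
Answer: $-5952696588$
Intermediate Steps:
$m = 7168$ ($m = \left(-4\right) \left(-1792\right) = 7168$)
$K = 827$
$W = 1642983$
$A{\left(h,n \right)} = -1274$
$\left(A{\left(m,2239 \right)} + y{\left(K \right)}\right) \left(W + 4333620\right) = \left(-1274 + 278\right) \left(1642983 + 4333620\right) = \left(-996\right) 5976603 = -5952696588$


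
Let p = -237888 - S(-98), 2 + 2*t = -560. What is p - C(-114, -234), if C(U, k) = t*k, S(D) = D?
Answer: -303544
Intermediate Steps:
t = -281 (t = -1 + (1/2)*(-560) = -1 - 280 = -281)
C(U, k) = -281*k
p = -237790 (p = -237888 - 1*(-98) = -237888 + 98 = -237790)
p - C(-114, -234) = -237790 - (-281)*(-234) = -237790 - 1*65754 = -237790 - 65754 = -303544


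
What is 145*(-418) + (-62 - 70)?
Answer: -60742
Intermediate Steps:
145*(-418) + (-62 - 70) = -60610 - 132 = -60742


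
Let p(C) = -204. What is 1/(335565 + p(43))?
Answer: 1/335361 ≈ 2.9819e-6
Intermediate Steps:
1/(335565 + p(43)) = 1/(335565 - 204) = 1/335361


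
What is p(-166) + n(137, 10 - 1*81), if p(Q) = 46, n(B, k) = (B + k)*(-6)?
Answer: -350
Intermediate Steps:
n(B, k) = -6*B - 6*k
p(-166) + n(137, 10 - 1*81) = 46 + (-6*137 - 6*(10 - 1*81)) = 46 + (-822 - 6*(10 - 81)) = 46 + (-822 - 6*(-71)) = 46 + (-822 + 426) = 46 - 396 = -350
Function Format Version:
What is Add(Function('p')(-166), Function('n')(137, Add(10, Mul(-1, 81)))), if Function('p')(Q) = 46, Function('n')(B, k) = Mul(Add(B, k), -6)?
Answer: -350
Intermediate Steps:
Function('n')(B, k) = Add(Mul(-6, B), Mul(-6, k))
Add(Function('p')(-166), Function('n')(137, Add(10, Mul(-1, 81)))) = Add(46, Add(Mul(-6, 137), Mul(-6, Add(10, Mul(-1, 81))))) = Add(46, Add(-822, Mul(-6, Add(10, -81)))) = Add(46, Add(-822, Mul(-6, -71))) = Add(46, Add(-822, 426)) = Add(46, -396) = -350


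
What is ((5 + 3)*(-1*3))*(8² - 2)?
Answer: -1488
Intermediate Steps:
((5 + 3)*(-1*3))*(8² - 2) = (8*(-3))*(64 - 2) = -24*62 = -1488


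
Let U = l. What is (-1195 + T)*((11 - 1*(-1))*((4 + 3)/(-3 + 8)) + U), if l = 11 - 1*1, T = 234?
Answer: -128774/5 ≈ -25755.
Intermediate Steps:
l = 10 (l = 11 - 1 = 10)
U = 10
(-1195 + T)*((11 - 1*(-1))*((4 + 3)/(-3 + 8)) + U) = (-1195 + 234)*((11 - 1*(-1))*((4 + 3)/(-3 + 8)) + 10) = -961*((11 + 1)*(7/5) + 10) = -961*(12*(7*(⅕)) + 10) = -961*(12*(7/5) + 10) = -961*(84/5 + 10) = -961*134/5 = -128774/5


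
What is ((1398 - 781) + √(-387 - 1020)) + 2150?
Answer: 2767 + I*√1407 ≈ 2767.0 + 37.51*I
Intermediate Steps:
((1398 - 781) + √(-387 - 1020)) + 2150 = (617 + √(-1407)) + 2150 = (617 + I*√1407) + 2150 = 2767 + I*√1407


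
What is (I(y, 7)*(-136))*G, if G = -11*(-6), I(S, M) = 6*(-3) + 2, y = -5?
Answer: 143616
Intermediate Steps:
I(S, M) = -16 (I(S, M) = -18 + 2 = -16)
G = 66
(I(y, 7)*(-136))*G = -16*(-136)*66 = 2176*66 = 143616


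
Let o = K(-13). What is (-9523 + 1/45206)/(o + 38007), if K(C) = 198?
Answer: -430496737/1727095230 ≈ -0.24926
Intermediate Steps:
o = 198
(-9523 + 1/45206)/(o + 38007) = (-9523 + 1/45206)/(198 + 38007) = (-9523 + 1/45206)/38205 = -430496737/45206*1/38205 = -430496737/1727095230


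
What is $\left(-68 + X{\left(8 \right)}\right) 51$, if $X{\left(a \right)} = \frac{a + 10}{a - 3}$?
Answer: $- \frac{16422}{5} \approx -3284.4$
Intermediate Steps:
$X{\left(a \right)} = \frac{10 + a}{-3 + a}$
$\left(-68 + X{\left(8 \right)}\right) 51 = \left(-68 + \frac{10 + 8}{-3 + 8}\right) 51 = \left(-68 + \frac{1}{5} \cdot 18\right) 51 = \left(-68 + \frac{18}{5}\right) 51 = \left(- \frac{322}{5}\right) 51 = - \frac{16422}{5}$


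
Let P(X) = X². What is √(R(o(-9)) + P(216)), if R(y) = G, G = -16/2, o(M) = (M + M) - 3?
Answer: 14*√238 ≈ 215.98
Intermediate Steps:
o(M) = -3 + 2*M (o(M) = 2*M - 3 = -3 + 2*M)
G = -8 (G = -16*½ = -8)
R(y) = -8
√(R(o(-9)) + P(216)) = √(-8 + 216²) = √(-8 + 46656) = √46648 = 14*√238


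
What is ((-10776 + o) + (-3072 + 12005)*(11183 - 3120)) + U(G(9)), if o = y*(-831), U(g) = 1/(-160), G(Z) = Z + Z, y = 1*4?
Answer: 11522028639/160 ≈ 7.2013e+7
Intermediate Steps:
y = 4
G(Z) = 2*Z
U(g) = -1/160
o = -3324 (o = 4*(-831) = -3324)
((-10776 + o) + (-3072 + 12005)*(11183 - 3120)) + U(G(9)) = ((-10776 - 3324) + (-3072 + 12005)*(11183 - 3120)) - 1/160 = (-14100 + 8933*8063) - 1/160 = (-14100 + 72026779) - 1/160 = 72012679 - 1/160 = 11522028639/160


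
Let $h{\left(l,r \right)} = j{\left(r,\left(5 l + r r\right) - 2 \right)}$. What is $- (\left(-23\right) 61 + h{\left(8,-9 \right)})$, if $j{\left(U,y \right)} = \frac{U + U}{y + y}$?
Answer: $\frac{166966}{119} \approx 1403.1$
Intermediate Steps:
$j{\left(U,y \right)} = \frac{U}{y}$ ($j{\left(U,y \right)} = \frac{2 U}{2 y} = 2 U \frac{1}{2 y} = \frac{U}{y}$)
$h{\left(l,r \right)} = \frac{r}{-2 + r^{2} + 5 l}$ ($h{\left(l,r \right)} = \frac{r}{\left(5 l + r r\right) - 2} = \frac{r}{\left(5 l + r^{2}\right) - 2} = \frac{r}{\left(r^{2} + 5 l\right) - 2} = \frac{r}{-2 + r^{2} + 5 l}$)
$- (\left(-23\right) 61 + h{\left(8,-9 \right)}) = - (\left(-23\right) 61 - \frac{9}{-2 + \left(-9\right)^{2} + 5 \cdot 8}) = - (-1403 - \frac{9}{-2 + 81 + 40}) = - (-1403 - \frac{9}{119}) = \left(-1\right) \left(- \frac{166966}{119}\right) = \frac{166966}{119}$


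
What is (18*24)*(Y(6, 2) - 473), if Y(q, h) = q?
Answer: -201744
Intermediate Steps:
(18*24)*(Y(6, 2) - 473) = (18*24)*(6 - 473) = 432*(-467) = -201744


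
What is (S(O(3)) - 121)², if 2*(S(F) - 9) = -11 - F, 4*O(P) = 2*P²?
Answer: 229441/16 ≈ 14340.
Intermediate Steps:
O(P) = P²/2 (O(P) = (2*P²)/4 = P²/2)
S(F) = 7/2 - F/2 (S(F) = 9 + (-11 - F)/2 = 9 + (-11/2 - F/2) = 7/2 - F/2)
(S(O(3)) - 121)² = ((7/2 - 3²/4) - 121)² = ((7/2 - 9/4) - 121)² = (5/4 - 121)² = (-479/4)² = 229441/16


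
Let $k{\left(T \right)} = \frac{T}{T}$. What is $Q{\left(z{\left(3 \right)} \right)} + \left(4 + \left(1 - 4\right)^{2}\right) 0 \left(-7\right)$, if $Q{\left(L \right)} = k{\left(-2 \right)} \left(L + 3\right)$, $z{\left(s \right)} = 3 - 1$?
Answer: $5$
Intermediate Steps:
$k{\left(T \right)} = 1$
$z{\left(s \right)} = 2$
$Q{\left(L \right)} = 3 + L$ ($Q{\left(L \right)} = 1 \left(L + 3\right) = 1 \left(3 + L\right) = 3 + L$)
$Q{\left(z{\left(3 \right)} \right)} + \left(4 + \left(1 - 4\right)^{2}\right) 0 \left(-7\right) = \left(3 + 2\right) + \left(4 + \left(1 - 4\right)^{2}\right) 0 \left(-7\right) = 5 + \left(4 + \left(-3\right)^{2}\right) 0 \left(-7\right) = 5 + \left(4 + 9\right) 0 \left(-7\right) = 5 + 13 \cdot 0 \left(-7\right) = 5 + 0 \left(-7\right) = 5 + 0 = 5$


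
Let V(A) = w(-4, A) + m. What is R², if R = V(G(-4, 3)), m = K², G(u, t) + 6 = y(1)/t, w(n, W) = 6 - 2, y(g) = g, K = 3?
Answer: 169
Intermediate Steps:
w(n, W) = 4
G(u, t) = -6 + 1/t
m = 9 (m = 3² = 9)
V(A) = 13 (V(A) = 4 + 9 = 13)
R = 13
R² = 13² = 169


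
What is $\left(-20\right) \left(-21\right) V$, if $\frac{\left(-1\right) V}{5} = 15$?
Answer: $-31500$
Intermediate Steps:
$V = -75$ ($V = \left(-5\right) 15 = -75$)
$\left(-20\right) \left(-21\right) V = \left(-20\right) \left(-21\right) \left(-75\right) = 420 \left(-75\right) = -31500$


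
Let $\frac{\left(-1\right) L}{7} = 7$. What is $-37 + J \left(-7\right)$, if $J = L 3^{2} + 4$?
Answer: $3022$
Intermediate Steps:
$L = -49$ ($L = \left(-7\right) 7 = -49$)
$J = -437$ ($J = - 49 \cdot 3^{2} + 4 = \left(-49\right) 9 + 4 = -441 + 4 = -437$)
$-37 + J \left(-7\right) = -37 - -3059 = -37 + 3059 = 3022$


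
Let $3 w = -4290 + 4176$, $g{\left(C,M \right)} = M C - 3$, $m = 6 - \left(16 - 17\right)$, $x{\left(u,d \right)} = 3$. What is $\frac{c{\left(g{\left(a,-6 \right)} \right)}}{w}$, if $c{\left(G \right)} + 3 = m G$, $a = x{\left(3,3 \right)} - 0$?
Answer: $\frac{75}{19} \approx 3.9474$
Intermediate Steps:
$a = 3$ ($a = 3 - 0 = 3 + 0 = 3$)
$m = 7$ ($m = 6 - -1 = 6 + 1 = 7$)
$g{\left(C,M \right)} = -3 + C M$ ($g{\left(C,M \right)} = C M - 3 = -3 + C M$)
$w = -38$ ($w = \frac{-4290 + 4176}{3} = \frac{1}{3} \left(-114\right) = -38$)
$c{\left(G \right)} = -3 + 7 G$
$\frac{c{\left(g{\left(a,-6 \right)} \right)}}{w} = \frac{-3 + 7 \left(-3 + 3 \left(-6\right)\right)}{-38} = \left(-3 + 7 \left(-3 - 18\right)\right) \left(- \frac{1}{38}\right) = \left(-3 + 7 \left(-21\right)\right) \left(- \frac{1}{38}\right) = \left(-3 - 147\right) \left(- \frac{1}{38}\right) = \left(-150\right) \left(- \frac{1}{38}\right) = \frac{75}{19}$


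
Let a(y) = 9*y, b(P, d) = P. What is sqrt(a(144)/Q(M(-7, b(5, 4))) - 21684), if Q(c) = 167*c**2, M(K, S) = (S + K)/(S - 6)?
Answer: 14*I*sqrt(3085158)/167 ≈ 147.25*I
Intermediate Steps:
M(K, S) = (K + S)/(-6 + S)
sqrt(a(144)/Q(M(-7, b(5, 4))) - 21684) = sqrt((9*144)/((167*((-7 + 5)/(-6 + 5))**2)) - 21684) = sqrt(1296/((167*(-2/(-1))**2)) - 21684) = sqrt(1296/((167*(-1*(-2))**2)) - 21684) = sqrt(1296/((167*2**2)) - 21684) = sqrt(1296/((167*4)) - 21684) = sqrt(1296/668 - 21684) = sqrt(1296*(1/668) - 21684) = sqrt(324/167 - 21684) = sqrt(-3620904/167) = 14*I*sqrt(3085158)/167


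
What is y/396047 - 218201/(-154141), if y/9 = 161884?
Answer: 310994506243/61047080627 ≈ 5.0943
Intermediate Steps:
y = 1456956 (y = 9*161884 = 1456956)
y/396047 - 218201/(-154141) = 1456956/396047 - 218201/(-154141) = 1456956*(1/396047) - 218201*(-1/154141) = 1456956/396047 + 218201/154141 = 310994506243/61047080627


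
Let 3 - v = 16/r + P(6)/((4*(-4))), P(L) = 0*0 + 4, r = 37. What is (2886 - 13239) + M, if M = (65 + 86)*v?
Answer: -1469277/148 ≈ -9927.5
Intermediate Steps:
P(L) = 4 (P(L) = 0 + 4 = 4)
v = 417/148 (v = 3 - (16/37 + 4/((4*(-4)))) = 3 - (16*(1/37) + 4/(-16)) = 3 - (16/37 + 4*(-1/16)) = 3 - (16/37 - 1/4) = 3 - 1*27/148 = 3 - 27/148 = 417/148 ≈ 2.8176)
M = 62967/148 (M = (65 + 86)*(417/148) = 151*(417/148) = 62967/148 ≈ 425.45)
(2886 - 13239) + M = (2886 - 13239) + 62967/148 = -10353 + 62967/148 = -1469277/148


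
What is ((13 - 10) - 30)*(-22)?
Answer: 594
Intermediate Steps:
((13 - 10) - 30)*(-22) = (3 - 30)*(-22) = -27*(-22) = 594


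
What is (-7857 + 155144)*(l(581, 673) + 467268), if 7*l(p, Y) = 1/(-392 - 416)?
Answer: 55608581527087/808 ≈ 6.8822e+10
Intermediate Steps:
l(p, Y) = -1/5656 (l(p, Y) = 1/(7*(-392 - 416)) = (⅐)/(-808) = (⅐)*(-1/808) = -1/5656)
(-7857 + 155144)*(l(581, 673) + 467268) = (-7857 + 155144)*(-1/5656 + 467268) = 147287*(2642867807/5656) = 55608581527087/808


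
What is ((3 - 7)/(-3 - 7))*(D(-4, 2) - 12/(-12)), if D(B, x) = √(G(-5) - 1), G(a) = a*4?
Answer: ⅖ + 2*I*√21/5 ≈ 0.4 + 1.833*I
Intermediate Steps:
G(a) = 4*a
D(B, x) = I*√21 (D(B, x) = √(4*(-5) - 1) = √(-20 - 1) = √(-21) = I*√21)
((3 - 7)/(-3 - 7))*(D(-4, 2) - 12/(-12)) = ((3 - 7)/(-3 - 7))*(I*√21 - 12/(-12)) = (-4/(-10))*(I*√21 - 12*(-1/12)) = (-4*(-⅒))*(I*√21 + 1) = 2*(1 + I*√21)/5 = ⅖ + 2*I*√21/5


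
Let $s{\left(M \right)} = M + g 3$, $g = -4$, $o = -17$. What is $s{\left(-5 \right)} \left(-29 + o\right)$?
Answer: $782$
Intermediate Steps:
$s{\left(M \right)} = -12 + M$ ($s{\left(M \right)} = M - 12 = -12 + M$)
$s{\left(-5 \right)} \left(-29 + o\right) = \left(-12 - 5\right) \left(-29 - 17\right) = \left(-17\right) \left(-46\right) = 782$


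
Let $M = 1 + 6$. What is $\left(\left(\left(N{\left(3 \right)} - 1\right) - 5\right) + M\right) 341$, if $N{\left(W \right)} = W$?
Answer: $1364$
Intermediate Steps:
$M = 7$
$\left(\left(\left(N{\left(3 \right)} - 1\right) - 5\right) + M\right) 341 = \left(\left(\left(3 - 1\right) - 5\right) + 7\right) 341 = \left(\left(2 - 5\right) + 7\right) 341 = \left(-3 + 7\right) 341 = 4 \cdot 341 = 1364$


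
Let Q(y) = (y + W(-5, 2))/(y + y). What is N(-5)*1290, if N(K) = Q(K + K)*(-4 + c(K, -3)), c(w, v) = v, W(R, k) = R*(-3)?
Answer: 4515/2 ≈ 2257.5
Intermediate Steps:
W(R, k) = -3*R
Q(y) = (15 + y)/(2*y) (Q(y) = (y - 3*(-5))/(y + y) = (y + 15)/((2*y)) = (15 + y)*(1/(2*y)) = (15 + y)/(2*y))
N(K) = -7*(15 + 2*K)/(4*K) (N(K) = ((15 + (K + K))/(2*(K + K)))*(-4 - 3) = ((15 + 2*K)/(2*((2*K))))*(-7) = ((1/(2*K))*(15 + 2*K)/2)*(-7) = ((15 + 2*K)/(4*K))*(-7) = -7*(15 + 2*K)/(4*K))
N(-5)*1290 = ((7/4)*(-15 - 2*(-5))/(-5))*1290 = ((7/4)*(-1/5)*(-15 + 10))*1290 = ((7/4)*(-1/5)*(-5))*1290 = (7/4)*1290 = 4515/2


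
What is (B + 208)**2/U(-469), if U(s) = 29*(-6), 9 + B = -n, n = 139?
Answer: -600/29 ≈ -20.690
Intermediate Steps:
B = -148 (B = -9 - 1*139 = -9 - 139 = -148)
U(s) = -174
(B + 208)**2/U(-469) = (-148 + 208)**2/(-174) = 60**2*(-1/174) = 3600*(-1/174) = -600/29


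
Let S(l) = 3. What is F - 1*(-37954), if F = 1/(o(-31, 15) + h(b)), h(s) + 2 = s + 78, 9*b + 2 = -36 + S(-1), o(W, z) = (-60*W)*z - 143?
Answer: 9506034757/250462 ≈ 37954.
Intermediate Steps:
o(W, z) = -143 - 60*W*z (o(W, z) = -60*W*z - 143 = -143 - 60*W*z)
b = -35/9 (b = -2/9 + (-36 + 3)/9 = -2/9 + (⅑)*(-33) = -2/9 - 11/3 = -35/9 ≈ -3.8889)
h(s) = 76 + s (h(s) = -2 + (s + 78) = -2 + (78 + s) = 76 + s)
F = 9/250462 (F = 1/((-143 - 60*(-31)*15) + (76 - 35/9)) = 1/((-143 + 27900) + 649/9) = 1/(27757 + 649/9) = 1/(250462/9) = 9/250462 ≈ 3.5934e-5)
F - 1*(-37954) = 9/250462 - 1*(-37954) = 9/250462 + 37954 = 9506034757/250462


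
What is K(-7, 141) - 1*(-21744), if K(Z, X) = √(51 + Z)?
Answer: 21744 + 2*√11 ≈ 21751.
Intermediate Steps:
K(-7, 141) - 1*(-21744) = √(51 - 7) - 1*(-21744) = √44 + 21744 = 2*√11 + 21744 = 21744 + 2*√11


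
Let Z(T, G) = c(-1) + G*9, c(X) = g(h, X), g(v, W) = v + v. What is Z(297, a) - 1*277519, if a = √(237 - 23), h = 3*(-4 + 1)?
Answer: -277537 + 9*√214 ≈ -2.7741e+5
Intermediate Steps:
h = -9 (h = 3*(-3) = -9)
g(v, W) = 2*v
c(X) = -18 (c(X) = 2*(-9) = -18)
a = √214 ≈ 14.629
Z(T, G) = -18 + 9*G (Z(T, G) = -18 + G*9 = -18 + 9*G)
Z(297, a) - 1*277519 = (-18 + 9*√214) - 1*277519 = (-18 + 9*√214) - 277519 = -277537 + 9*√214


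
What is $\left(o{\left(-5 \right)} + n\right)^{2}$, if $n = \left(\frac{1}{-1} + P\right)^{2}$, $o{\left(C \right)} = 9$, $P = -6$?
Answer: $3364$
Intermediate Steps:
$n = 49$ ($n = \left(\frac{1}{-1} - 6\right)^{2} = \left(-1 - 6\right)^{2} = \left(-7\right)^{2} = 49$)
$\left(o{\left(-5 \right)} + n\right)^{2} = \left(9 + 49\right)^{2} = 58^{2} = 3364$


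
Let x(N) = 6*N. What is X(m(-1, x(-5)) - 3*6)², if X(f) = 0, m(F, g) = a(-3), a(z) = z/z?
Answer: 0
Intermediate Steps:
a(z) = 1
m(F, g) = 1
X(m(-1, x(-5)) - 3*6)² = 0² = 0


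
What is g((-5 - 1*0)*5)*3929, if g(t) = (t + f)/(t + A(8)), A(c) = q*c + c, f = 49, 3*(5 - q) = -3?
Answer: 94296/31 ≈ 3041.8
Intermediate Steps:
q = 6 (q = 5 - 1/3*(-3) = 5 + 1 = 6)
A(c) = 7*c (A(c) = 6*c + c = 7*c)
g(t) = (49 + t)/(56 + t) (g(t) = (t + 49)/(t + 7*8) = (49 + t)/(t + 56) = (49 + t)/(56 + t))
g((-5 - 1*0)*5)*3929 = ((49 + (-5 - 1*0)*5)/(56 + (-5 - 1*0)*5))*3929 = ((49 + (-5 + 0)*5)/(56 + (-5 + 0)*5))*3929 = ((49 - 5*5)/(56 - 5*5))*3929 = ((49 - 25)/(56 - 25))*3929 = (24/31)*3929 = 94296/31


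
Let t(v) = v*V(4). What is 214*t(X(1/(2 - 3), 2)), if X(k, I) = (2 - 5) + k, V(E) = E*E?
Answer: -13696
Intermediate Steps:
V(E) = E²
X(k, I) = -3 + k
t(v) = 16*v (t(v) = v*4² = v*16 = 16*v)
214*t(X(1/(2 - 3), 2)) = 214*(16*(-3 + 1/(2 - 3))) = 214*(16*(-3 + 1/(-1))) = 214*(16*(-3 - 1)) = 214*(16*(-4)) = 214*(-64) = -13696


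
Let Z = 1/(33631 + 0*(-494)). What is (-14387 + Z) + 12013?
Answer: -79839993/33631 ≈ -2374.0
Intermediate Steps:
Z = 1/33631 (Z = 1/(33631 + 0) = 1/33631 ≈ 2.9734e-5)
(-14387 + Z) + 12013 = (-14387 + 1/33631) + 12013 = -483849196/33631 + 12013 = -79839993/33631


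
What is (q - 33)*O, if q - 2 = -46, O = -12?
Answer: 924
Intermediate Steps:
q = -44 (q = 2 - 46 = -44)
(q - 33)*O = (-44 - 33)*(-12) = -77*(-12) = 924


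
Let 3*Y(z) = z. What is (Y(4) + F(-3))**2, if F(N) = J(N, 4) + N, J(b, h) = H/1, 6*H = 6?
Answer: 4/9 ≈ 0.44444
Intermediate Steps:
H = 1 (H = (1/6)*6 = 1)
J(b, h) = 1 (J(b, h) = 1/1 = 1*1 = 1)
Y(z) = z/3
F(N) = 1 + N
(Y(4) + F(-3))**2 = ((1/3)*4 + (1 - 3))**2 = (4/3 - 2)**2 = (-2/3)**2 = 4/9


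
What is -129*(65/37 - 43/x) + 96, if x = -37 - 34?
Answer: -548382/2627 ≈ -208.75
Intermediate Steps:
x = -71
-129*(65/37 - 43/x) + 96 = -129*(65/37 - 43/(-71)) + 96 = -129*(65*(1/37) - 43*(-1/71)) + 96 = -129*(65/37 + 43/71) + 96 = -129*6206/2627 + 96 = -800574/2627 + 96 = -548382/2627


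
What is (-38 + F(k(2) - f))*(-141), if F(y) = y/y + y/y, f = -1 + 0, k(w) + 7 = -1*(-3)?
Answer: 5076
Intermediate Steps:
k(w) = -4 (k(w) = -7 - 1*(-3) = -7 + 3 = -4)
f = -1
F(y) = 2 (F(y) = 1 + 1 = 2)
(-38 + F(k(2) - f))*(-141) = (-38 + 2)*(-141) = -36*(-141) = 5076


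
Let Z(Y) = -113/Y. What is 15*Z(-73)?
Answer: 1695/73 ≈ 23.219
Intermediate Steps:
15*Z(-73) = 15*(-113/(-73)) = 15*(-113*(-1/73)) = 15*(113/73) = 1695/73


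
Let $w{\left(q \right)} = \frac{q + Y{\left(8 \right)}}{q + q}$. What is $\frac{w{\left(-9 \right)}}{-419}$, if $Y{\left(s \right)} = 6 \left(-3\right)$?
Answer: $- \frac{3}{838} \approx -0.00358$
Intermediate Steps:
$Y{\left(s \right)} = -18$
$w{\left(q \right)} = \frac{-18 + q}{2 q}$ ($w{\left(q \right)} = \frac{q - 18}{q + q} = \frac{-18 + q}{2 q}$)
$\frac{w{\left(-9 \right)}}{-419} = \frac{\frac{1}{2} \frac{1}{-9} \left(-18 - 9\right)}{-419} = \frac{1}{2} \left(- \frac{1}{9}\right) \left(-27\right) \left(- \frac{1}{419}\right) = \frac{3}{2} \left(- \frac{1}{419}\right) = - \frac{3}{838}$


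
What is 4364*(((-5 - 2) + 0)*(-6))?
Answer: 183288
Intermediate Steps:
4364*(((-5 - 2) + 0)*(-6)) = 4364*((-7 + 0)*(-6)) = 4364*(-7*(-6)) = 4364*42 = 183288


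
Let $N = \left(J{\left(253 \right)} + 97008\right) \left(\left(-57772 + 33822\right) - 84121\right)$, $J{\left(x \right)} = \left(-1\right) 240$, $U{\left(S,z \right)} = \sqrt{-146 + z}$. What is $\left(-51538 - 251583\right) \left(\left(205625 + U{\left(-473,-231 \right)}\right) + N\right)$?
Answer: $3169920868286263 - 303121 i \sqrt{377} \approx 3.1699 \cdot 10^{15} - 5.8855 \cdot 10^{6} i$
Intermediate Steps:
$J{\left(x \right)} = -240$
$N = -10457814528$ ($N = \left(-240 + 97008\right) \left(\left(-57772 + 33822\right) - 84121\right) = 96768 \left(-23950 - 84121\right) = 96768 \left(-108071\right) = -10457814528$)
$\left(-51538 - 251583\right) \left(\left(205625 + U{\left(-473,-231 \right)}\right) + N\right) = \left(-51538 - 251583\right) \left(\left(205625 + \sqrt{-146 - 231}\right) - 10457814528\right) = - 303121 \left(\left(205625 + \sqrt{-377}\right) - 10457814528\right) = - 303121 \left(\left(205625 + i \sqrt{377}\right) - 10457814528\right) = - 303121 \left(-10457608903 + i \sqrt{377}\right) = 3169920868286263 - 303121 i \sqrt{377}$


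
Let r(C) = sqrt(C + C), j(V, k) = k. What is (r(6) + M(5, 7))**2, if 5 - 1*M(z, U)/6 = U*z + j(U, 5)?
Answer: 44112 - 840*sqrt(3) ≈ 42657.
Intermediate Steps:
r(C) = sqrt(2)*sqrt(C) (r(C) = sqrt(2*C) = sqrt(2)*sqrt(C))
M(z, U) = -6*U*z (M(z, U) = 30 - 6*(U*z + 5) = 30 - 6*(5 + U*z) = 30 + (-30 - 6*U*z) = -6*U*z)
(r(6) + M(5, 7))**2 = (sqrt(2)*sqrt(6) - 6*7*5)**2 = (2*sqrt(3) - 210)**2 = (-210 + 2*sqrt(3))**2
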